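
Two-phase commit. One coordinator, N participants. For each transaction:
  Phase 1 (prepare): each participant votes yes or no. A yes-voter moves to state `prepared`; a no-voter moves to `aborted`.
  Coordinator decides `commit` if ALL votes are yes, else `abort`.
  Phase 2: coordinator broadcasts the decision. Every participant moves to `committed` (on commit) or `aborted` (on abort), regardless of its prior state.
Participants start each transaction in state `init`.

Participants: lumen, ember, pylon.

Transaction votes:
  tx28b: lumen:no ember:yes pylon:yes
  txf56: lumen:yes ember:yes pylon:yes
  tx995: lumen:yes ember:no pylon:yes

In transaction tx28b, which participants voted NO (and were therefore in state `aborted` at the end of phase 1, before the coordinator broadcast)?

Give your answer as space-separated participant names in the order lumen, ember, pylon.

Answer: lumen

Derivation:
Txn tx28b phase 1: lumen no -> aborted; ember yes -> prepared; pylon yes -> prepared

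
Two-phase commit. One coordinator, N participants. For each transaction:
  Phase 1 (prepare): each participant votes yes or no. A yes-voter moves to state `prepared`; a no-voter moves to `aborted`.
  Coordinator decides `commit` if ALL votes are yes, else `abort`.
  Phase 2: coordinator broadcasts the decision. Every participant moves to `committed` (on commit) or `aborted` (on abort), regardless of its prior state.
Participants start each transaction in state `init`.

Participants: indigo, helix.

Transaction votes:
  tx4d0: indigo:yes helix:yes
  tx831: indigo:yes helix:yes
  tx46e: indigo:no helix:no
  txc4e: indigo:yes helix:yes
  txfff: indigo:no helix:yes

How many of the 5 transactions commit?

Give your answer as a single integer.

tx4d0: all yes -> commit (commits=1)
tx831: all yes -> commit (commits=2)
tx46e: no from indigo, helix -> abort (commits=2)
txc4e: all yes -> commit (commits=3)
txfff: no from indigo -> abort (commits=3)

Answer: 3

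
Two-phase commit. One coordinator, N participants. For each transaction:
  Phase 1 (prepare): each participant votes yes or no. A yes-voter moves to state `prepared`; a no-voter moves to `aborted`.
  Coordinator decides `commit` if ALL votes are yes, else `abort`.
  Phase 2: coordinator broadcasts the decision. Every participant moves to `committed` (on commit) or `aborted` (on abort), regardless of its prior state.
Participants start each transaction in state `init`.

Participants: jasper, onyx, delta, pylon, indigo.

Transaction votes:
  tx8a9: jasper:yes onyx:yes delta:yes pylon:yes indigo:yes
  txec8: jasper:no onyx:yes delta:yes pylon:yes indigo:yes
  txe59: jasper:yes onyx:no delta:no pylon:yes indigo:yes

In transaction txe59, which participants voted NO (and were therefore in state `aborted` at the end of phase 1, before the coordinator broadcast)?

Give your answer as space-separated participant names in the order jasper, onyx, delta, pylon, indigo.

Txn txe59 phase 1: jasper yes -> prepared; onyx no -> aborted; delta no -> aborted; pylon yes -> prepared; indigo yes -> prepared

Answer: onyx delta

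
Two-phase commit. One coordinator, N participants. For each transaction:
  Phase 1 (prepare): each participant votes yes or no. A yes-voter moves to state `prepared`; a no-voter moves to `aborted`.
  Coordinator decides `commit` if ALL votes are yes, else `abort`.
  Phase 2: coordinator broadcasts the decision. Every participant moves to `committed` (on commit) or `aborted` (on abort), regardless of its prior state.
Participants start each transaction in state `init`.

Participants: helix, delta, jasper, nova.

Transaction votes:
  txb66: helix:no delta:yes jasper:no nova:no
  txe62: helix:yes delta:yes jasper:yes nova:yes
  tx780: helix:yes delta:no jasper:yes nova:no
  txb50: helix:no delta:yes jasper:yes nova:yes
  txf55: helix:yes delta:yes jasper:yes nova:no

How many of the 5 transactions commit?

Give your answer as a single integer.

txb66: no from helix, jasper, nova -> abort (commits=0)
txe62: all yes -> commit (commits=1)
tx780: no from delta, nova -> abort (commits=1)
txb50: no from helix -> abort (commits=1)
txf55: no from nova -> abort (commits=1)

Answer: 1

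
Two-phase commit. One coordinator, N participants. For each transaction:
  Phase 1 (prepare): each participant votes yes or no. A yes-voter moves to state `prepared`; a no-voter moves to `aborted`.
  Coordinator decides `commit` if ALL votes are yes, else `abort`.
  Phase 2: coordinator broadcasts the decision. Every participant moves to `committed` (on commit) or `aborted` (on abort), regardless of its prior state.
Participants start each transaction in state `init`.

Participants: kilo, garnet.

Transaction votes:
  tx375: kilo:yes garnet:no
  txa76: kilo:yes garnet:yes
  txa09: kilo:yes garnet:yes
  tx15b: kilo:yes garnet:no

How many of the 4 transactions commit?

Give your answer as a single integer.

Answer: 2

Derivation:
tx375: no from garnet -> abort (commits=0)
txa76: all yes -> commit (commits=1)
txa09: all yes -> commit (commits=2)
tx15b: no from garnet -> abort (commits=2)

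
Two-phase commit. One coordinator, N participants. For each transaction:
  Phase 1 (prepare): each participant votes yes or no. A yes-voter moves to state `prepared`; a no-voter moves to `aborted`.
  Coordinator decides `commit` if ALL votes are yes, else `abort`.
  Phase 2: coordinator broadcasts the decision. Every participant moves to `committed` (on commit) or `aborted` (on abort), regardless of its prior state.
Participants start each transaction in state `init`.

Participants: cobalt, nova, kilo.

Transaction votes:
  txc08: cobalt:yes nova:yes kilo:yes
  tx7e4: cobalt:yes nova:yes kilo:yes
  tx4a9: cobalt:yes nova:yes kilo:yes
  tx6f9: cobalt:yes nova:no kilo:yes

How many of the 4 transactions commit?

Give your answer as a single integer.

txc08: all yes -> commit (commits=1)
tx7e4: all yes -> commit (commits=2)
tx4a9: all yes -> commit (commits=3)
tx6f9: no from nova -> abort (commits=3)

Answer: 3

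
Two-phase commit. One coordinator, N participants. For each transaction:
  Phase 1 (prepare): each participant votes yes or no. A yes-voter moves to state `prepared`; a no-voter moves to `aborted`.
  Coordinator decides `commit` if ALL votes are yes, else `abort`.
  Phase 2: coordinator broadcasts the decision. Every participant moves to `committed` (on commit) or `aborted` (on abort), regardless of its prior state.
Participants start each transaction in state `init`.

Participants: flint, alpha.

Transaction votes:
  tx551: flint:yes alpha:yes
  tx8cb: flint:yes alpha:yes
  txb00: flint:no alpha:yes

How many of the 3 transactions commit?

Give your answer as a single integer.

Answer: 2

Derivation:
tx551: all yes -> commit (commits=1)
tx8cb: all yes -> commit (commits=2)
txb00: no from flint -> abort (commits=2)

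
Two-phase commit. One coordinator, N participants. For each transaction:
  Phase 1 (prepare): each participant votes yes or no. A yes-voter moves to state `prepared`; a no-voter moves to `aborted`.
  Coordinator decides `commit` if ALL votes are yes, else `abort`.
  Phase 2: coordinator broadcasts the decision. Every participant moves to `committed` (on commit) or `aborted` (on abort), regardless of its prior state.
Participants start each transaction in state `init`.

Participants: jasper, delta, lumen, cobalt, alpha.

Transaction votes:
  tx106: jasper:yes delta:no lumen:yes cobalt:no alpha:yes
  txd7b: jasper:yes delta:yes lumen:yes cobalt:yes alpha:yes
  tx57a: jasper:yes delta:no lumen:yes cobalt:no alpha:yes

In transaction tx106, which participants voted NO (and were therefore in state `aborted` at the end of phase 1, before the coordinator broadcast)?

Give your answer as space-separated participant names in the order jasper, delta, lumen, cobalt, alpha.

Txn tx106 phase 1: jasper yes -> prepared; delta no -> aborted; lumen yes -> prepared; cobalt no -> aborted; alpha yes -> prepared

Answer: delta cobalt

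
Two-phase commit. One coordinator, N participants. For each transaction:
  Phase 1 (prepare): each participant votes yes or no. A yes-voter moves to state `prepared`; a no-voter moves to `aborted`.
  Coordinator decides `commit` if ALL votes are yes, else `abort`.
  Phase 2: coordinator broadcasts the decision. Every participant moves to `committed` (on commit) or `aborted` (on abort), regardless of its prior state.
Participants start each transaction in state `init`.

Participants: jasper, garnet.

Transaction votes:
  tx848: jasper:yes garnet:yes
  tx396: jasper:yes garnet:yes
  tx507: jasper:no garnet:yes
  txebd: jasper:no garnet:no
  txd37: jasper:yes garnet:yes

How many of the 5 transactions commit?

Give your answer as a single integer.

tx848: all yes -> commit (commits=1)
tx396: all yes -> commit (commits=2)
tx507: no from jasper -> abort (commits=2)
txebd: no from jasper, garnet -> abort (commits=2)
txd37: all yes -> commit (commits=3)

Answer: 3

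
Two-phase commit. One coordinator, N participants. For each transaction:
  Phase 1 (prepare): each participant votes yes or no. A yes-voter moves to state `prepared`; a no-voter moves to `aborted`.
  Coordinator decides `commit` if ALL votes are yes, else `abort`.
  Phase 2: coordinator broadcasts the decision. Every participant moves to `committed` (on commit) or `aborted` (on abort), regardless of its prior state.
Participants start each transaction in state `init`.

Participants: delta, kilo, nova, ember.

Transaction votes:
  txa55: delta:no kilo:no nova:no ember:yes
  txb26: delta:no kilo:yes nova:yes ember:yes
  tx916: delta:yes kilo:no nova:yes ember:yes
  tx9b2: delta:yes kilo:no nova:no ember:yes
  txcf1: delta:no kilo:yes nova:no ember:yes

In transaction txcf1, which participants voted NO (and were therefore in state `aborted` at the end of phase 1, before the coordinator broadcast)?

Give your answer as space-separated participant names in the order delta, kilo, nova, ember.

Txn txcf1 phase 1: delta no -> aborted; kilo yes -> prepared; nova no -> aborted; ember yes -> prepared

Answer: delta nova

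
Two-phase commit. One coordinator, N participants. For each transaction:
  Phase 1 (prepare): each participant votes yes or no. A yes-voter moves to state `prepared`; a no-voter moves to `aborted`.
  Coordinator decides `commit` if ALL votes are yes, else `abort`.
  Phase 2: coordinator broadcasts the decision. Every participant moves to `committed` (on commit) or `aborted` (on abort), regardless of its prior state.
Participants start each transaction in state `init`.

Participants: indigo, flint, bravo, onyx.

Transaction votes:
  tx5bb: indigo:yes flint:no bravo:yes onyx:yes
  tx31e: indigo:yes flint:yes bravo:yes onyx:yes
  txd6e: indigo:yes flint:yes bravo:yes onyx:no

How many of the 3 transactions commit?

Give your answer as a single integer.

Answer: 1

Derivation:
tx5bb: no from flint -> abort (commits=0)
tx31e: all yes -> commit (commits=1)
txd6e: no from onyx -> abort (commits=1)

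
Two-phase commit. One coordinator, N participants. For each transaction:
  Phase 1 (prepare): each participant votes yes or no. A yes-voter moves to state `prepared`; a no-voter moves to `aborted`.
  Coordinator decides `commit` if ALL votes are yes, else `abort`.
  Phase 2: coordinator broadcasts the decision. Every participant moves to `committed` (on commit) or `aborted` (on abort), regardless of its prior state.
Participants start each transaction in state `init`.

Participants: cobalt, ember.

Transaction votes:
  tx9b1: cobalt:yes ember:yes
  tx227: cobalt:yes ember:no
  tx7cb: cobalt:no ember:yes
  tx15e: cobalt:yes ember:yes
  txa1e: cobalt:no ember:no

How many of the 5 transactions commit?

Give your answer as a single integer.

Answer: 2

Derivation:
tx9b1: all yes -> commit (commits=1)
tx227: no from ember -> abort (commits=1)
tx7cb: no from cobalt -> abort (commits=1)
tx15e: all yes -> commit (commits=2)
txa1e: no from cobalt, ember -> abort (commits=2)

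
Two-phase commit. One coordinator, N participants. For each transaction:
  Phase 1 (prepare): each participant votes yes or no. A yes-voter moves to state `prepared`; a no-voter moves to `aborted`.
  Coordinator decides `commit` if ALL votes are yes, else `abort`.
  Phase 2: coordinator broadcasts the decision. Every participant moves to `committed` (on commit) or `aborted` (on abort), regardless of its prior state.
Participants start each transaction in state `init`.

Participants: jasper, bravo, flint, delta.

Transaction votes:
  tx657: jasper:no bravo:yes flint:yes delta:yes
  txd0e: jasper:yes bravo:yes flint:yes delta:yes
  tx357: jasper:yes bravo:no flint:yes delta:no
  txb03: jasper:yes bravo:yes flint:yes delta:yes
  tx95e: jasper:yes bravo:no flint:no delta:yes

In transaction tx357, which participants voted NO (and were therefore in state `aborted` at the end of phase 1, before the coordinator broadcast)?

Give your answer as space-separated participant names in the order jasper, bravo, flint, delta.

Txn tx357 phase 1: jasper yes -> prepared; bravo no -> aborted; flint yes -> prepared; delta no -> aborted

Answer: bravo delta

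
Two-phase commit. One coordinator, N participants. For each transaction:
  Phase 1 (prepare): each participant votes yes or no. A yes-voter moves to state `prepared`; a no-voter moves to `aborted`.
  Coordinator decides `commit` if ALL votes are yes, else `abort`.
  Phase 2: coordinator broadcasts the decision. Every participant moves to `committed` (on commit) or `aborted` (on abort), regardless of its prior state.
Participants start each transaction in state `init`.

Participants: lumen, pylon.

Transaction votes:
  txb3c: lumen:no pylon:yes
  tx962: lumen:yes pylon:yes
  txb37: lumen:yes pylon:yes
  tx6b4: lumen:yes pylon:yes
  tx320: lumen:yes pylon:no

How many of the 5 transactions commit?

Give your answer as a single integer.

Answer: 3

Derivation:
txb3c: no from lumen -> abort (commits=0)
tx962: all yes -> commit (commits=1)
txb37: all yes -> commit (commits=2)
tx6b4: all yes -> commit (commits=3)
tx320: no from pylon -> abort (commits=3)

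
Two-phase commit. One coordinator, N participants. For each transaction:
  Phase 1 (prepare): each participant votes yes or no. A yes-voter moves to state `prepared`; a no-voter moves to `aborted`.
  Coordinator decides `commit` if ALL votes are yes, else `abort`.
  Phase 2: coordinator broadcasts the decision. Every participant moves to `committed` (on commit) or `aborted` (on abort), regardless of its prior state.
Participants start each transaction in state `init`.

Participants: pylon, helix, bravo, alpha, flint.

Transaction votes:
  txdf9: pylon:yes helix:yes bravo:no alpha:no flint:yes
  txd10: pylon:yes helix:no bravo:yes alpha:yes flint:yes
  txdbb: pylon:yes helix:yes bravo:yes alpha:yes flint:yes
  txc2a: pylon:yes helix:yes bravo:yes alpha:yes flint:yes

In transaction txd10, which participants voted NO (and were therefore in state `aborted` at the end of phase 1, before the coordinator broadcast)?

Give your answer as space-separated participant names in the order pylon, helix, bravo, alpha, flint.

Answer: helix

Derivation:
Txn txd10 phase 1: pylon yes -> prepared; helix no -> aborted; bravo yes -> prepared; alpha yes -> prepared; flint yes -> prepared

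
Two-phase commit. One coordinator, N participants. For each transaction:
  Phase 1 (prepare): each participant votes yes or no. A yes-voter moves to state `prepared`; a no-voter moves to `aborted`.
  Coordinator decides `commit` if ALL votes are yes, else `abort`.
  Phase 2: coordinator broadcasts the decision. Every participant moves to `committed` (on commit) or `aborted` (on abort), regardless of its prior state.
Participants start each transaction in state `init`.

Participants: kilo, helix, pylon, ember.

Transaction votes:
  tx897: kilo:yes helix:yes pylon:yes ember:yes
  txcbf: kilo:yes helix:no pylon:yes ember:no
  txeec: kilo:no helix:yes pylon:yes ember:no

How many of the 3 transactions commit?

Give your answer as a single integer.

Answer: 1

Derivation:
tx897: all yes -> commit (commits=1)
txcbf: no from helix, ember -> abort (commits=1)
txeec: no from kilo, ember -> abort (commits=1)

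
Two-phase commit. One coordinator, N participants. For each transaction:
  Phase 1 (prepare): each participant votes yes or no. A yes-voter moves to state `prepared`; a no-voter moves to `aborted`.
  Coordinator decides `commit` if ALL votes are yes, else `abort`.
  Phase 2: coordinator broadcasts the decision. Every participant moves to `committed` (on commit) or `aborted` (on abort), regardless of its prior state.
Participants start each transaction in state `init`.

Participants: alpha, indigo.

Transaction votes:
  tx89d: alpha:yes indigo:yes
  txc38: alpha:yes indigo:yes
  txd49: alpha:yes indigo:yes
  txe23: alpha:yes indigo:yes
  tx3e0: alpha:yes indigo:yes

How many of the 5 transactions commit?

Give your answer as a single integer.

Answer: 5

Derivation:
tx89d: all yes -> commit (commits=1)
txc38: all yes -> commit (commits=2)
txd49: all yes -> commit (commits=3)
txe23: all yes -> commit (commits=4)
tx3e0: all yes -> commit (commits=5)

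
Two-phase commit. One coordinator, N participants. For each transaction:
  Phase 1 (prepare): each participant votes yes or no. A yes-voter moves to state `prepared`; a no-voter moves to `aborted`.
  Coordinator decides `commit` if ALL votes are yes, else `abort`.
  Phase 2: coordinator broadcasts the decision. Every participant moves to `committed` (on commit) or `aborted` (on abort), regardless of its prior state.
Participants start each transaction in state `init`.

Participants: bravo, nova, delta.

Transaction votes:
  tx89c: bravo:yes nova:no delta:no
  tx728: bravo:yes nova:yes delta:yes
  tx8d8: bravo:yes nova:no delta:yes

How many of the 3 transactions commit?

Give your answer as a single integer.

Answer: 1

Derivation:
tx89c: no from nova, delta -> abort (commits=0)
tx728: all yes -> commit (commits=1)
tx8d8: no from nova -> abort (commits=1)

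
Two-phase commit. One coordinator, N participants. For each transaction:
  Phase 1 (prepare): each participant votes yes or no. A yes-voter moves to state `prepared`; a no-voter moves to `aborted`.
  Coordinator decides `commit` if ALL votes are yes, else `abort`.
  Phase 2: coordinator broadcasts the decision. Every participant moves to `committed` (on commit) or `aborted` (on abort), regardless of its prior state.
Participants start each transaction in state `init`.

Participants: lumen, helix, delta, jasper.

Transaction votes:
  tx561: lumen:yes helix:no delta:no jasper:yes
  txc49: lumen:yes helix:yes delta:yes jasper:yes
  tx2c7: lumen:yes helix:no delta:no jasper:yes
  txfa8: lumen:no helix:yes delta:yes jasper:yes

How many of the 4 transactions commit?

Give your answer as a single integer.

Answer: 1

Derivation:
tx561: no from helix, delta -> abort (commits=0)
txc49: all yes -> commit (commits=1)
tx2c7: no from helix, delta -> abort (commits=1)
txfa8: no from lumen -> abort (commits=1)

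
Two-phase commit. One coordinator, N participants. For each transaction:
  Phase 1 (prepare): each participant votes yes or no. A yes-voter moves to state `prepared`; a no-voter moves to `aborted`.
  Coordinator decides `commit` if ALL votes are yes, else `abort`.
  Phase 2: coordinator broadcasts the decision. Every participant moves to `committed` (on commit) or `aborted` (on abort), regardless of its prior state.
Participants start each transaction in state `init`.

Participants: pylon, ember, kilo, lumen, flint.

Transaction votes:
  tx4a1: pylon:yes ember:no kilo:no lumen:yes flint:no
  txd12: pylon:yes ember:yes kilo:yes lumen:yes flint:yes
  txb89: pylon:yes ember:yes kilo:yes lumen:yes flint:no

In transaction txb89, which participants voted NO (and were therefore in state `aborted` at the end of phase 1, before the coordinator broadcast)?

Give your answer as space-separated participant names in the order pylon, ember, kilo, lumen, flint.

Answer: flint

Derivation:
Txn txb89 phase 1: pylon yes -> prepared; ember yes -> prepared; kilo yes -> prepared; lumen yes -> prepared; flint no -> aborted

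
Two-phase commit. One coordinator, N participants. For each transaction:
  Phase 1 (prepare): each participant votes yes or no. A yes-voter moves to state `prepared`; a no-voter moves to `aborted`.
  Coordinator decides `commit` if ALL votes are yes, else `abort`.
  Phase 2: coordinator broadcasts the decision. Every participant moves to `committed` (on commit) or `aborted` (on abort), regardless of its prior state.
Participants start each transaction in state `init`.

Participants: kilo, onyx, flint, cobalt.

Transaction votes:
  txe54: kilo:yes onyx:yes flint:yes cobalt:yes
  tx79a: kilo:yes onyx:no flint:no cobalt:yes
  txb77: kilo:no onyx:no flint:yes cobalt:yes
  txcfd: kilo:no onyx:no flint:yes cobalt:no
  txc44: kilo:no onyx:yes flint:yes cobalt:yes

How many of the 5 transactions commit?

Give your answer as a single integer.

txe54: all yes -> commit (commits=1)
tx79a: no from onyx, flint -> abort (commits=1)
txb77: no from kilo, onyx -> abort (commits=1)
txcfd: no from kilo, onyx, cobalt -> abort (commits=1)
txc44: no from kilo -> abort (commits=1)

Answer: 1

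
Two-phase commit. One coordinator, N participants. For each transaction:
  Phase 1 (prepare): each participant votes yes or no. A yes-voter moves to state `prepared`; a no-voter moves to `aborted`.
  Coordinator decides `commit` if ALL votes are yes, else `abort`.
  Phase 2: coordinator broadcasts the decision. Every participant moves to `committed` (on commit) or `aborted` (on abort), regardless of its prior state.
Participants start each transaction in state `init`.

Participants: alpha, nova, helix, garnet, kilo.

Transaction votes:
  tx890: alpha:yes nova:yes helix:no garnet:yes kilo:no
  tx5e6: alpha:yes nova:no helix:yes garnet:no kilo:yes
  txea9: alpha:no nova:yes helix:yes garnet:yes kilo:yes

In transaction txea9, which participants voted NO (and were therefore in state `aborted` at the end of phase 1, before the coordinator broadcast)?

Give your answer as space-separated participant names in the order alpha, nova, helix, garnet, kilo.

Txn txea9 phase 1: alpha no -> aborted; nova yes -> prepared; helix yes -> prepared; garnet yes -> prepared; kilo yes -> prepared

Answer: alpha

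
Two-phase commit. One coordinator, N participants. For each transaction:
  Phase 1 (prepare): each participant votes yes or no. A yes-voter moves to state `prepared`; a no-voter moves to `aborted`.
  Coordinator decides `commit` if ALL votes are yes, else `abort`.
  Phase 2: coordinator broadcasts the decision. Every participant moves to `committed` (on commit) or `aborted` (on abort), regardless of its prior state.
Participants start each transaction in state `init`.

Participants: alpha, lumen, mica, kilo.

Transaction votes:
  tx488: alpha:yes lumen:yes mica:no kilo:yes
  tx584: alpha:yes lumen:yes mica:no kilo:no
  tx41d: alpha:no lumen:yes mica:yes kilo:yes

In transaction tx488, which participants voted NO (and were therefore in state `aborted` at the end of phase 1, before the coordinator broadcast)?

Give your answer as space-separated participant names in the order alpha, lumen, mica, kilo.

Answer: mica

Derivation:
Txn tx488 phase 1: alpha yes -> prepared; lumen yes -> prepared; mica no -> aborted; kilo yes -> prepared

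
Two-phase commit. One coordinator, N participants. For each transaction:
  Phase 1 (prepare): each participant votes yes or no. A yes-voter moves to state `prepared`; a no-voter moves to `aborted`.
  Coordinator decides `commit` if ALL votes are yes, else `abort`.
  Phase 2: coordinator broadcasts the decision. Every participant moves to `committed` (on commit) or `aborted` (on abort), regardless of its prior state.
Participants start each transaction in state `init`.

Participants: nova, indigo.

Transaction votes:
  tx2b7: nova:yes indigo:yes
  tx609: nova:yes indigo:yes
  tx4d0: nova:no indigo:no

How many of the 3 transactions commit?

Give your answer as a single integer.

tx2b7: all yes -> commit (commits=1)
tx609: all yes -> commit (commits=2)
tx4d0: no from nova, indigo -> abort (commits=2)

Answer: 2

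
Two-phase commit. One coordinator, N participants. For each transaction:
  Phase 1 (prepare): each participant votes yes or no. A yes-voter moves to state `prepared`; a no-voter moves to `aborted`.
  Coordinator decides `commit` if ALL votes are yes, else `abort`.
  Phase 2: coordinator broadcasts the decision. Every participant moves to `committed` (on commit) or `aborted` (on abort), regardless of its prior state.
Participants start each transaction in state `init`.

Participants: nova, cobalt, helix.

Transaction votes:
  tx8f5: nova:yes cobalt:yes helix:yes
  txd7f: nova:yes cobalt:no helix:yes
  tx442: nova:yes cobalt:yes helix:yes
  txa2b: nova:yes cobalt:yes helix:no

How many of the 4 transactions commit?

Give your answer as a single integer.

tx8f5: all yes -> commit (commits=1)
txd7f: no from cobalt -> abort (commits=1)
tx442: all yes -> commit (commits=2)
txa2b: no from helix -> abort (commits=2)

Answer: 2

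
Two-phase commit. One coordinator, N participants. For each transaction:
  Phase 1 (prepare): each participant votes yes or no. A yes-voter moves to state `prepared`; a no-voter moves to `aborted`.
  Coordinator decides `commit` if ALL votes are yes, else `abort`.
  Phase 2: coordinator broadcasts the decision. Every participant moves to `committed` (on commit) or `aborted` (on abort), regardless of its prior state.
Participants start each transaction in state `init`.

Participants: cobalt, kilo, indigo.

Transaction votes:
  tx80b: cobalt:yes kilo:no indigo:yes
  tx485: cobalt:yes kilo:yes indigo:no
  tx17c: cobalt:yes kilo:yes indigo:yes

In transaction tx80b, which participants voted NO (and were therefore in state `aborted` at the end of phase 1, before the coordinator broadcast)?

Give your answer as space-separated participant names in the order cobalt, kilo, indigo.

Txn tx80b phase 1: cobalt yes -> prepared; kilo no -> aborted; indigo yes -> prepared

Answer: kilo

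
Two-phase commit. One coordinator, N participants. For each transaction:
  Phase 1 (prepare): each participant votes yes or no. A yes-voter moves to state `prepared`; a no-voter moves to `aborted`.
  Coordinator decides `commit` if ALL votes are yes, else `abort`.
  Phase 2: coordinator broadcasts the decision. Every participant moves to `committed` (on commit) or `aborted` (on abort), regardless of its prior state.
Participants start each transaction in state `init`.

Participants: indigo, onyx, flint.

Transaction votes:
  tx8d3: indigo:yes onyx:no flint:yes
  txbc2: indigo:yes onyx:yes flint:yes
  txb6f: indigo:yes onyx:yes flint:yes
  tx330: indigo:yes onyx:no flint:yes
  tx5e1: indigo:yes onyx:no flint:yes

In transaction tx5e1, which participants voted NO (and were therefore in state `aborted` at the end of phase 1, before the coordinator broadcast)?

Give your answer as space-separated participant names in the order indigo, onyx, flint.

Answer: onyx

Derivation:
Txn tx5e1 phase 1: indigo yes -> prepared; onyx no -> aborted; flint yes -> prepared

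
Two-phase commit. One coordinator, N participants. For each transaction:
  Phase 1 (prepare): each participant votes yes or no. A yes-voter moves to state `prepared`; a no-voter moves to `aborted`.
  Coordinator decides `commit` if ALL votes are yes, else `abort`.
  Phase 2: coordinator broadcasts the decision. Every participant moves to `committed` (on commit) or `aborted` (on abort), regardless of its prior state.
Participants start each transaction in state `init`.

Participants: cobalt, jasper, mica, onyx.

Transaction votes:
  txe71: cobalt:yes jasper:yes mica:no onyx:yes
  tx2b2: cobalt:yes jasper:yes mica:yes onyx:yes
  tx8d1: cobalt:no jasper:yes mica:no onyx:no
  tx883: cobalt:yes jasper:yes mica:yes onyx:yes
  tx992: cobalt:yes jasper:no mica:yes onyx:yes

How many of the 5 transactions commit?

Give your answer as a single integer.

txe71: no from mica -> abort (commits=0)
tx2b2: all yes -> commit (commits=1)
tx8d1: no from cobalt, mica, onyx -> abort (commits=1)
tx883: all yes -> commit (commits=2)
tx992: no from jasper -> abort (commits=2)

Answer: 2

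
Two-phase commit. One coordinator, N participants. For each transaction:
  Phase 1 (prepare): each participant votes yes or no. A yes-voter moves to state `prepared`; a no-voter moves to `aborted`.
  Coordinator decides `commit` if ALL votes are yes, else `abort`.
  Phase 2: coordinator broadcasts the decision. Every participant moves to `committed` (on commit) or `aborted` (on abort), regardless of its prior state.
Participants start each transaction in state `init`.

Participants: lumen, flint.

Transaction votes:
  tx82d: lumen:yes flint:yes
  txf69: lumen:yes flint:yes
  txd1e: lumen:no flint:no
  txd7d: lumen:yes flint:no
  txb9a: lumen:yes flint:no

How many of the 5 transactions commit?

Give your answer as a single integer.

tx82d: all yes -> commit (commits=1)
txf69: all yes -> commit (commits=2)
txd1e: no from lumen, flint -> abort (commits=2)
txd7d: no from flint -> abort (commits=2)
txb9a: no from flint -> abort (commits=2)

Answer: 2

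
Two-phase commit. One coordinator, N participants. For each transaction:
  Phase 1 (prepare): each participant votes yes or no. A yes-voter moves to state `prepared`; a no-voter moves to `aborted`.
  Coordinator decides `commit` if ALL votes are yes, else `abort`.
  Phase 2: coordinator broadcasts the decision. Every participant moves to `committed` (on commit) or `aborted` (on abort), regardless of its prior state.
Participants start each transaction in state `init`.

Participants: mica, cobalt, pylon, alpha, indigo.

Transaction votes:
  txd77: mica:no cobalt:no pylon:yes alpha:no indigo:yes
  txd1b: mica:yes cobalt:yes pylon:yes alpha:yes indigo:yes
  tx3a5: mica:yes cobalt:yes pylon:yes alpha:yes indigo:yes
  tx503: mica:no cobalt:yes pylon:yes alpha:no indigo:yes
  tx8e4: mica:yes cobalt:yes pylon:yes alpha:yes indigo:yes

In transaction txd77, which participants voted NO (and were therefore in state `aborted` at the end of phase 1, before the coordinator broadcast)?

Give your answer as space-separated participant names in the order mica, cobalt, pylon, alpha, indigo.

Txn txd77 phase 1: mica no -> aborted; cobalt no -> aborted; pylon yes -> prepared; alpha no -> aborted; indigo yes -> prepared

Answer: mica cobalt alpha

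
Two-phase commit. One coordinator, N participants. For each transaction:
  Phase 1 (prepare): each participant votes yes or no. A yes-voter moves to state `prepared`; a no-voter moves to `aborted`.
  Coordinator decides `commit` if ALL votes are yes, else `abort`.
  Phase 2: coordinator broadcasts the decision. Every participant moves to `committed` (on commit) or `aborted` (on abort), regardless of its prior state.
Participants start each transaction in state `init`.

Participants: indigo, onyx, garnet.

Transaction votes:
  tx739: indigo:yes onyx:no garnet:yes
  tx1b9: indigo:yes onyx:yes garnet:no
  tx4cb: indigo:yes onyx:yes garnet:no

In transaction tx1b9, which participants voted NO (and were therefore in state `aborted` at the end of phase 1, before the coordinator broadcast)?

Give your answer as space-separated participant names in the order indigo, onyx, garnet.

Txn tx1b9 phase 1: indigo yes -> prepared; onyx yes -> prepared; garnet no -> aborted

Answer: garnet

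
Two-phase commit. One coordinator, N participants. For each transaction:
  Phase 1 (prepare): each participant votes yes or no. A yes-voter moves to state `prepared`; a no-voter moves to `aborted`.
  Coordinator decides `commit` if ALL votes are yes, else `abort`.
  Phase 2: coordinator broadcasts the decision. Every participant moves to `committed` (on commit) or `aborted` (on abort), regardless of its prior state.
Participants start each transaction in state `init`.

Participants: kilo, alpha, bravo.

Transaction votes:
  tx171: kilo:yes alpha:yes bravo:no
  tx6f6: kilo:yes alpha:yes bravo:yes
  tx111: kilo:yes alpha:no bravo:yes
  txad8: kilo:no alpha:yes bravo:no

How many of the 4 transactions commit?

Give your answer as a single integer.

Answer: 1

Derivation:
tx171: no from bravo -> abort (commits=0)
tx6f6: all yes -> commit (commits=1)
tx111: no from alpha -> abort (commits=1)
txad8: no from kilo, bravo -> abort (commits=1)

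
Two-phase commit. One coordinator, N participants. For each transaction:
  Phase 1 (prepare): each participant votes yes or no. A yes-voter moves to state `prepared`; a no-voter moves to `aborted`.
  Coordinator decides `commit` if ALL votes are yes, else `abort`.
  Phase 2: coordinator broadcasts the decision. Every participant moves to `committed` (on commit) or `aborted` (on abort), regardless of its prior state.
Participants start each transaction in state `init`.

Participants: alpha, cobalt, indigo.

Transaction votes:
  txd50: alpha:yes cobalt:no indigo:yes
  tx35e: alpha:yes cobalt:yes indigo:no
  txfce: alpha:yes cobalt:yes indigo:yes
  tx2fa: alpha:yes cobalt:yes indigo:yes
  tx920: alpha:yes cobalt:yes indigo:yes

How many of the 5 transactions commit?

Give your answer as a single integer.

Answer: 3

Derivation:
txd50: no from cobalt -> abort (commits=0)
tx35e: no from indigo -> abort (commits=0)
txfce: all yes -> commit (commits=1)
tx2fa: all yes -> commit (commits=2)
tx920: all yes -> commit (commits=3)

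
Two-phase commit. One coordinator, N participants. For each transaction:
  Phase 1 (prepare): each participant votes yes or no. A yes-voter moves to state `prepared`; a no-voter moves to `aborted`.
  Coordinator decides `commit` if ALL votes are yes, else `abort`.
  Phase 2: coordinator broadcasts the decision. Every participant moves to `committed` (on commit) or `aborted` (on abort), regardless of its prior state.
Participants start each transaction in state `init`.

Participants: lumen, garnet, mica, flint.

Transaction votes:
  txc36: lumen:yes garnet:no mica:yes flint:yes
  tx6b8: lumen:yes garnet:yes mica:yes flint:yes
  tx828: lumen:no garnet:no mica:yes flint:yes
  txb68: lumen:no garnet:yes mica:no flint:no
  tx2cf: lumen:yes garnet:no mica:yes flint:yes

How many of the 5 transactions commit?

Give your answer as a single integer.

Answer: 1

Derivation:
txc36: no from garnet -> abort (commits=0)
tx6b8: all yes -> commit (commits=1)
tx828: no from lumen, garnet -> abort (commits=1)
txb68: no from lumen, mica, flint -> abort (commits=1)
tx2cf: no from garnet -> abort (commits=1)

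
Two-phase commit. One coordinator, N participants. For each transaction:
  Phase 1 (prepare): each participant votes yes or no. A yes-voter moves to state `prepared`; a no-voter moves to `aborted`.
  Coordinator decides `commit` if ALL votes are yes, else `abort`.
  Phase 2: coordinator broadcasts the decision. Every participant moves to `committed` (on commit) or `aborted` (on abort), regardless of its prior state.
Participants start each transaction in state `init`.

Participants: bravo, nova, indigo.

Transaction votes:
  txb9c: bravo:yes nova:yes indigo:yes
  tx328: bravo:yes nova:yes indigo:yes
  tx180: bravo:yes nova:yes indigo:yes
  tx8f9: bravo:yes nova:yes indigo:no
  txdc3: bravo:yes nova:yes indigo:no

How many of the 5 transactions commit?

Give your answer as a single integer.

Answer: 3

Derivation:
txb9c: all yes -> commit (commits=1)
tx328: all yes -> commit (commits=2)
tx180: all yes -> commit (commits=3)
tx8f9: no from indigo -> abort (commits=3)
txdc3: no from indigo -> abort (commits=3)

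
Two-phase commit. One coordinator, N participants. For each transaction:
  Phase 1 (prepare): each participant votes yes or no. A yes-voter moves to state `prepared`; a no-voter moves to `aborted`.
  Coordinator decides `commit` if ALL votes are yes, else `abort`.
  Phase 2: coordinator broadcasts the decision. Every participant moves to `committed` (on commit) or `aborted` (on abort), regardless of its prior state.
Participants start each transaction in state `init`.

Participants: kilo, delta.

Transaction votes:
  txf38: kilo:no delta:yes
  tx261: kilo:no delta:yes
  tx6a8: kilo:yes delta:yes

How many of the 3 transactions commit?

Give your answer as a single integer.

txf38: no from kilo -> abort (commits=0)
tx261: no from kilo -> abort (commits=0)
tx6a8: all yes -> commit (commits=1)

Answer: 1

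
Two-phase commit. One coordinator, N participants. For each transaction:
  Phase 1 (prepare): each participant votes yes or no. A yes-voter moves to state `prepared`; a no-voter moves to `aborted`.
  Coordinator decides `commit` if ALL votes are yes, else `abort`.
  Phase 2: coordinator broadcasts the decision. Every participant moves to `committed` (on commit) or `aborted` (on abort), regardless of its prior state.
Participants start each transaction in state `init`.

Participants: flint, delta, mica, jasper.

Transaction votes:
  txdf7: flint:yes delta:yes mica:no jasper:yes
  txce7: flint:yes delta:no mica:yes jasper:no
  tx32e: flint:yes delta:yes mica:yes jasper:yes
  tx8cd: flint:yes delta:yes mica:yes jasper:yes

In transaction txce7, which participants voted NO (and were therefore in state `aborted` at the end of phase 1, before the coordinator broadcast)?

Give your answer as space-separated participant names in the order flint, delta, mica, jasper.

Answer: delta jasper

Derivation:
Txn txce7 phase 1: flint yes -> prepared; delta no -> aborted; mica yes -> prepared; jasper no -> aborted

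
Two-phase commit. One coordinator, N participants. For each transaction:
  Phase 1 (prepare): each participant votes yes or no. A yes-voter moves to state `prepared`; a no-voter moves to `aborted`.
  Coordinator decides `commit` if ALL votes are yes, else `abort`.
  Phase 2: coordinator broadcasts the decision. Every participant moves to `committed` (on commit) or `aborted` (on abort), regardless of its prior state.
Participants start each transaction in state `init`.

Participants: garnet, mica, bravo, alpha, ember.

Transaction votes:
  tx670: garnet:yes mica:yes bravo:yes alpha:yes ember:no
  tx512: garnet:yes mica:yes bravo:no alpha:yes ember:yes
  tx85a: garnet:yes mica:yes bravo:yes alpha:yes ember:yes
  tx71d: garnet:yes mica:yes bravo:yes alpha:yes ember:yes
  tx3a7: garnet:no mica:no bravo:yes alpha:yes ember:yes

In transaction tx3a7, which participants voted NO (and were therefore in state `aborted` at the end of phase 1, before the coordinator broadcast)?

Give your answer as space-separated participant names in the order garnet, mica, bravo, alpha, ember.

Txn tx3a7 phase 1: garnet no -> aborted; mica no -> aborted; bravo yes -> prepared; alpha yes -> prepared; ember yes -> prepared

Answer: garnet mica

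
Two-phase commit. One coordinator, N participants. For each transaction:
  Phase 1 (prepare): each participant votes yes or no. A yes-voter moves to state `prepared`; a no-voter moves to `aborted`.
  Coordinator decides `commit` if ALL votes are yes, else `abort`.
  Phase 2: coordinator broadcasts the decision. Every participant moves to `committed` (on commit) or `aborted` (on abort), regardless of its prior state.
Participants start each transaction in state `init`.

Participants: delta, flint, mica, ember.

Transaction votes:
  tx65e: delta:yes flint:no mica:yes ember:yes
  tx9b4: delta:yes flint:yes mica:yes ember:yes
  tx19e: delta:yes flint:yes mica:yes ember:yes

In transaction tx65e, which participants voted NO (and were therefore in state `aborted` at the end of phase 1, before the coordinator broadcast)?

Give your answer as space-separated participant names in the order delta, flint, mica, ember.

Txn tx65e phase 1: delta yes -> prepared; flint no -> aborted; mica yes -> prepared; ember yes -> prepared

Answer: flint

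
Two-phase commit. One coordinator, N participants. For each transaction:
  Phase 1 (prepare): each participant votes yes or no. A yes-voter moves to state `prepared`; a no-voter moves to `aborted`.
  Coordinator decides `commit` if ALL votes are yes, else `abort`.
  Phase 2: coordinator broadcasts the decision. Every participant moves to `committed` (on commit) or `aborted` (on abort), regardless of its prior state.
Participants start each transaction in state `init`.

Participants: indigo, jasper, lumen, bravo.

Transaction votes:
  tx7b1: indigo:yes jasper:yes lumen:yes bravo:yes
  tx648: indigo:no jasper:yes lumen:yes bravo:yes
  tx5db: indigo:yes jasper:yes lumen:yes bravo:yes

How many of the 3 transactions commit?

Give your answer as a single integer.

tx7b1: all yes -> commit (commits=1)
tx648: no from indigo -> abort (commits=1)
tx5db: all yes -> commit (commits=2)

Answer: 2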